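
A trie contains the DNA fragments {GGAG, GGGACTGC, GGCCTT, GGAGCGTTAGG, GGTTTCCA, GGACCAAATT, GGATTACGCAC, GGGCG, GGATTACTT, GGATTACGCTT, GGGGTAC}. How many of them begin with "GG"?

11

Walk to "GG"; the words in its subtree are exactly those with that prefix.
Words under "GG": GGACCAAATT, GGAG, GGAGCGTTAGG, GGATTACGCAC, GGATTACGCTT, GGATTACTT, GGCCTT, GGGACTGC, GGGCG, GGGGTAC, GGTTTCCA
Count: 11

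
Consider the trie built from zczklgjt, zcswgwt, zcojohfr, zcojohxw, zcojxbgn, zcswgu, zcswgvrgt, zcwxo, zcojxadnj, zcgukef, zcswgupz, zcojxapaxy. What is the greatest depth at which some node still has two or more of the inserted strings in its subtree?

Look for the deepest trie node that still has at least two words in its subtree.
"zcojohfr" and "zcojohxw" agree on "zcojoh" (6 characters) before diverging; nothing deeper is shared.
Longest shared-prefix length: 6

6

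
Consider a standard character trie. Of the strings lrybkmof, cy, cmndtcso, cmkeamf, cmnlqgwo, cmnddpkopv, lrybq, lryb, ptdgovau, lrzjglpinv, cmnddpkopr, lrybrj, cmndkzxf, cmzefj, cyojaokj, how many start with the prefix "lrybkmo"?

1

Traverse to the node for "lrybkmo", then collect every word in that subtree.
Words under "lrybkmo": lrybkmof
Count: 1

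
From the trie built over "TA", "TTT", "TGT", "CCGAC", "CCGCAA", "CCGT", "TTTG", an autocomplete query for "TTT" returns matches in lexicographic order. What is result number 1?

Filter for "TTT…" and sort: "TTT", "TTTG"
The 1st is TTT.

TTT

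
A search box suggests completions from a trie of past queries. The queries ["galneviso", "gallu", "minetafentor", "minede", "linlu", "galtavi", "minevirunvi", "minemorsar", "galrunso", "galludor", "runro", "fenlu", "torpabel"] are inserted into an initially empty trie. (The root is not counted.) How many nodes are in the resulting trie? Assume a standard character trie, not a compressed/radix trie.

Trace insertions, counting only characters that open a new branch:
  "galneviso" → 9 new (g, a, l, n, e, v, i, s, o)
  "gallu" → prefix "gal" already present; 2 new (l, u)
  "minetafentor" → 12 new (m, i, n, e, t, a, f, e, n, t, o, r)
  "minede" → prefix "mine" already present; 2 new (d, e)
  "linlu" → 5 new (l, i, n, l, u)
  "galtavi" → prefix "gal" already present; 4 new (t, a, v, i)
  "minevirunvi" → prefix "mine" already present; 7 new (v, i, r, u, n, v, i)
  "minemorsar" → prefix "mine" already present; 6 new (m, o, r, s, a, r)
  "galrunso" → prefix "gal" already present; 5 new (r, u, n, s, o)
  "galludor" → prefix "gallu" already present; 3 new (d, o, r)
  "runro" → 5 new (r, u, n, r, o)
  "fenlu" → 5 new (f, e, n, l, u)
  "torpabel" → 8 new (t, o, r, p, a, b, e, l)
Total nodes = 9 + 2 + 12 + 2 + 5 + 4 + 7 + 6 + 5 + 3 + 5 + 5 + 8 = 73

73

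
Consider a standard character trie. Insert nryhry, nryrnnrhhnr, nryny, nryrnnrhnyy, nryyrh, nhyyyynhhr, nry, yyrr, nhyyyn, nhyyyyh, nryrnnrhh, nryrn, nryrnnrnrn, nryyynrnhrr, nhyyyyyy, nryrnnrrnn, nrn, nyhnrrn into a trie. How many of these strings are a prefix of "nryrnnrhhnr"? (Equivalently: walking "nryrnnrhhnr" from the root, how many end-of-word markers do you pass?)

4

Check each prefix of "nryrnnrhhnr" against the stored set — each match is an end-marker on the path.
Prefixes of the query that are stored words: "nry", "nryrn", "nryrnnrhh", "nryrnnrhhnr"
Count: 4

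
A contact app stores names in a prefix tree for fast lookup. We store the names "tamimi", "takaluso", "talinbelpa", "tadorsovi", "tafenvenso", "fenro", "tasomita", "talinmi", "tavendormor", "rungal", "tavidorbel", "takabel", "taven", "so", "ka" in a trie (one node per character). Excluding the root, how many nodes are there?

Count nodes per top-level branch (shared prefixes stored once):
  'f'-branch (fenro): 5 nodes
  'k'-branch (ka): 2 nodes
  'r'-branch (rungal): 6 nodes
  's'-branch (so): 2 nodes
  't'-branch (tadorsovi, tafenvenso, takabel, takaluso, talinbelpa, talinmi, tamimi, tasomita, taven, tavendormor, tavidorbel): 62 nodes
Sum: 77

77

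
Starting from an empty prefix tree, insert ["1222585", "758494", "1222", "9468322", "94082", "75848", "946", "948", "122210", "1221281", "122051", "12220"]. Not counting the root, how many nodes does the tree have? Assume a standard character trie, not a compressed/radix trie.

Count nodes per top-level branch (shared prefixes stored once):
  '1'-branch (122051, 1221281, 1222, 12220, 122210, 1222585): 17 nodes
  '7'-branch (75848, 758494): 7 nodes
  '9'-branch (94082, 946, 9468322, 948): 11 nodes
Sum: 35

35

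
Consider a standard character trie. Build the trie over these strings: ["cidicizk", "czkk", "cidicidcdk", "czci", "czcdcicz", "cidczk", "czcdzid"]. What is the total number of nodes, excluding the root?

Trie structure (* marks end of a word):
(root)
└─ c
   ├─ i
   │  └─ d
   │     ├─ c
   │     │  └─ z
   │     │     └─ k *
   │     └─ i
   │        └─ c
   │           └─ i
   │              ├─ d
   │              │  └─ c
   │              │     └─ d
   │              │        └─ k *
   │              └─ z
   │                 └─ k *
   └─ z
      ├─ c
      │  ├─ d
      │  │  ├─ c
      │  │  │  └─ i
      │  │  │     └─ c
      │  │  │        └─ z *
      │  │  └─ z
      │  │     └─ i
      │  │        └─ d *
      │  └─ i *
      └─ k
         └─ k *
Counting every labelled node above: 28.

28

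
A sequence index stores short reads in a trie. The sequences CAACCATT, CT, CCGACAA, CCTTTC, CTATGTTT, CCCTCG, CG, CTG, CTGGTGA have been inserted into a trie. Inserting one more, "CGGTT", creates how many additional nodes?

3

"CG" is already a path in the trie; the remaining "GTT" must be added.
So 5 − 2 = 3 new nodes.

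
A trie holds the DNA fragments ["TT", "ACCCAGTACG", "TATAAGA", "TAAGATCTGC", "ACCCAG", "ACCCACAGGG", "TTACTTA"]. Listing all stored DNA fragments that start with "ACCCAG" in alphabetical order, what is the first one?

ACCCAG

Words with prefix "ACCCAG", in lexicographic order: "ACCCAG", "ACCCAGTACG"
The 1st is ACCCAG.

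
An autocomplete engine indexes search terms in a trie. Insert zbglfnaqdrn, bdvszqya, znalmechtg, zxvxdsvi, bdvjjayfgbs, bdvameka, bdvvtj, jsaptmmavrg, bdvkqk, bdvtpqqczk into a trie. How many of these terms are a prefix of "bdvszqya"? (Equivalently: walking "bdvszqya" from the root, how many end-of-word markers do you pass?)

1

Traverse "bdvszqya" character by character; count nodes along the way that are marked as word ends.
Prefixes of the query that are stored words: "bdvszqya"
Count: 1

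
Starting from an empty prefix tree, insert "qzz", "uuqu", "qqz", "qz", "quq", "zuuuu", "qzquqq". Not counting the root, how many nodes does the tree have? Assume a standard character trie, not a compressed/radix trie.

20

For each word, the new-node count is its length minus the longest prefix already in the trie:
  "qzz" → 3 new (q, z, z)
  "uuqu" → 4 new (u, u, q, u)
  "qqz" → prefix "q" already present; 2 new (q, z)
  "qz" → prefix "qz" already present; 0 new (none)
  "quq" → prefix "q" already present; 2 new (u, q)
  "zuuuu" → 5 new (z, u, u, u, u)
  "qzquqq" → prefix "qz" already present; 4 new (q, u, q, q)
Total nodes = 3 + 4 + 2 + 0 + 2 + 5 + 4 = 20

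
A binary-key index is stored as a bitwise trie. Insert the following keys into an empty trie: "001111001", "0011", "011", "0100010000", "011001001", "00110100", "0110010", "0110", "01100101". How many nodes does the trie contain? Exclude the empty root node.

30

Insert word by word; a character creates a node only if that edge doesn't already exist:
  "001111001" → 9 new (0, 0, 1, 1, 1, 1, 0, 0, 1)
  "0011" → prefix "0011" already present; 0 new (none)
  "011" → prefix "0" already present; 2 new (1, 1)
  "0100010000" → prefix "01" already present; 8 new (0, 0, 0, 1, 0, 0, 0, 0)
  "011001001" → prefix "011" already present; 6 new (0, 0, 1, 0, 0, 1)
  "00110100" → prefix "0011" already present; 4 new (0, 1, 0, 0)
  "0110010" → prefix "0110010" already present; 0 new (none)
  "0110" → prefix "0110" already present; 0 new (none)
  "01100101" → prefix "0110010" already present; 1 new (1)
Total nodes = 9 + 0 + 2 + 8 + 6 + 4 + 0 + 0 + 1 = 30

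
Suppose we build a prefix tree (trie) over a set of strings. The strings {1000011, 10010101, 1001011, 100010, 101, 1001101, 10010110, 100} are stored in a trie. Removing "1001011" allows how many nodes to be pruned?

A node on "1001011"'s path can go only if nothing else ends at it or branches off below it.
Every node on "1001011" is still needed (e.g. by "10010110"), so nothing is freed.
Nodes removed: 0

0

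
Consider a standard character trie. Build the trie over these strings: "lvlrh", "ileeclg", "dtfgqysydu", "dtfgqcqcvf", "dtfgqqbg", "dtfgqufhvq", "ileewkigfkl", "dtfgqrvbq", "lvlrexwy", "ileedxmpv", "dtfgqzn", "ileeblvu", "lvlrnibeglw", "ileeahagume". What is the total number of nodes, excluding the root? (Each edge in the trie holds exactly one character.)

Trace insertions, counting only characters that open a new branch:
  "lvlrh" → 5 new (l, v, l, r, h)
  "ileeclg" → 7 new (i, l, e, e, c, l, g)
  "dtfgqysydu" → 10 new (d, t, f, g, q, y, s, y, d, u)
  "dtfgqcqcvf" → prefix "dtfgq" already present; 5 new (c, q, c, v, f)
  "dtfgqqbg" → prefix "dtfgq" already present; 3 new (q, b, g)
  "dtfgqufhvq" → prefix "dtfgq" already present; 5 new (u, f, h, v, q)
  "ileewkigfkl" → prefix "ilee" already present; 7 new (w, k, i, g, f, k, l)
  "dtfgqrvbq" → prefix "dtfgq" already present; 4 new (r, v, b, q)
  "lvlrexwy" → prefix "lvlr" already present; 4 new (e, x, w, y)
  "ileedxmpv" → prefix "ilee" already present; 5 new (d, x, m, p, v)
  "dtfgqzn" → prefix "dtfgq" already present; 2 new (z, n)
  "ileeblvu" → prefix "ilee" already present; 4 new (b, l, v, u)
  "lvlrnibeglw" → prefix "lvlr" already present; 7 new (n, i, b, e, g, l, w)
  "ileeahagume" → prefix "ilee" already present; 7 new (a, h, a, g, u, m, e)
Total nodes = 5 + 7 + 10 + 5 + 3 + 5 + 7 + 4 + 4 + 5 + 2 + 4 + 7 + 7 = 75

75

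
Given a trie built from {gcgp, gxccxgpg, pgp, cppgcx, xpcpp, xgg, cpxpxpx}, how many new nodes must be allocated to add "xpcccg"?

3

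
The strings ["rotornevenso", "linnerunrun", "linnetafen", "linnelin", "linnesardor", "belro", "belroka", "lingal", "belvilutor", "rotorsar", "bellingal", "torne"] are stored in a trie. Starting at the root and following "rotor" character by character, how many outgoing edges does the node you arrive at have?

Walk "rotor" from the root, arriving at one node.
Characters that immediately follow "rotor" among the stored strings: {n, s}.
That node has 2 child edges.

2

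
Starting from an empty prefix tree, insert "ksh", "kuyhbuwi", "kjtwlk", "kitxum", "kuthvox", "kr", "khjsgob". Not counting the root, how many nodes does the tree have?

32

Count nodes per top-level branch (shared prefixes stored once):
  'k'-branch (khjsgob, kitxum, kjtwlk, kr, ksh, kuthvox, kuyhbuwi): 32 nodes
Sum: 32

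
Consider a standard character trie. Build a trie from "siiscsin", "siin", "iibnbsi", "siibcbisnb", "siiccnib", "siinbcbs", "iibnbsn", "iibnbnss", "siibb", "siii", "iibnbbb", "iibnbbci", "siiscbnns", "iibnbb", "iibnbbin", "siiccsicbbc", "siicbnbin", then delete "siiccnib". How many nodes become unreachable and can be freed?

3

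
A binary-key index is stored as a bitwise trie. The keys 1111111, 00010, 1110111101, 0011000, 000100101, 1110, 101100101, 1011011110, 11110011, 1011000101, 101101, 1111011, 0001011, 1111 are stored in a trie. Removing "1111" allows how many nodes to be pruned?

A node on "1111"'s path can go only if nothing else ends at it or branches off below it.
Every node on "1111" is still needed (e.g. by "1111111"), so nothing is freed.
Nodes removed: 0

0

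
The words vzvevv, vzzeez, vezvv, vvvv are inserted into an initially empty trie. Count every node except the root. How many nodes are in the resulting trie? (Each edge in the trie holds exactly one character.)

17

Trie structure (* marks end of a word):
(root)
└─ v
   ├─ e
   │  └─ z
   │     └─ v
   │        └─ v *
   ├─ v
   │  └─ v
   │     └─ v *
   └─ z
      ├─ v
      │  └─ e
      │     └─ v
      │        └─ v *
      └─ z
         └─ e
            └─ e
               └─ z *
Counting every labelled node above: 17.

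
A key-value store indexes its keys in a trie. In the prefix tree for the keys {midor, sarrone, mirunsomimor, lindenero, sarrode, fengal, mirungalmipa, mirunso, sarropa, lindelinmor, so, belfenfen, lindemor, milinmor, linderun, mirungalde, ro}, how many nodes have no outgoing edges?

16

A leaf is a node with no children — equivalently, the end of a word that is not a proper prefix of any other stored word.
Those words: "belfenfen", "fengal", "lindelinmor", "lindemor", "lindenero", "linderun", "midor", "milinmor", "mirungalde", "mirungalmipa", "mirunsomimor", "ro", "sarrode", "sarrone", "sarropa", "so"
Leaf count: 16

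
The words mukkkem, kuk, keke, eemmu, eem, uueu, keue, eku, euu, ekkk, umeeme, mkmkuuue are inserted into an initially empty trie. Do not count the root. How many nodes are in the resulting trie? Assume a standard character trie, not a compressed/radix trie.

42

Count nodes per top-level branch (shared prefixes stored once):
  'e'-branch (eem, eemmu, ekkk, eku, euu): 11 nodes
  'k'-branch (keke, keue, kuk): 8 nodes
  'm'-branch (mkmkuuue, mukkkem): 14 nodes
  'u'-branch (umeeme, uueu): 9 nodes
Sum: 42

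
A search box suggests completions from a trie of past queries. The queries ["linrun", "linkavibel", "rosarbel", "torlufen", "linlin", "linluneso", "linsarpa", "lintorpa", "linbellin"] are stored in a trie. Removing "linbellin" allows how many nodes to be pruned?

6

Walk "linbellin" from the leaf back toward the root, removing each node that no remaining word uses.
The suffix "bellin" (6 nodes) is used only by "linbellin"; the node for "lin" still has the child "r", so pruning stops there.
Nodes removed: 6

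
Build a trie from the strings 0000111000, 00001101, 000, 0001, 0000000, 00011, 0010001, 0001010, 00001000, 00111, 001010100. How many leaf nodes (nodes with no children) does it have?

9

Leaves are exactly the stored words that no other stored word extends.
Those words: "0000000", "00001000", "00001101", "0000111000", "0001010", "00011", "0010001", "001010100", "00111"
Leaf count: 9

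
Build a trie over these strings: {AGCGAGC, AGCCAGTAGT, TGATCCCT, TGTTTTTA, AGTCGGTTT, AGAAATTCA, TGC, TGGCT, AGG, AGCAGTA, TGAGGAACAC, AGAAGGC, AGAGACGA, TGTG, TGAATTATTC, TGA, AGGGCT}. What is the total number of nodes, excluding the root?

Trace insertions, counting only characters that open a new branch:
  "AGCGAGC" → 7 new (A, G, C, G, A, G, C)
  "AGCCAGTAGT" → prefix "AGC" already present; 7 new (C, A, G, T, A, G, T)
  "TGATCCCT" → 8 new (T, G, A, T, C, C, C, T)
  "TGTTTTTA" → prefix "TG" already present; 6 new (T, T, T, T, T, A)
  "AGTCGGTTT" → prefix "AG" already present; 7 new (T, C, G, G, T, T, T)
  "AGAAATTCA" → prefix "AG" already present; 7 new (A, A, A, T, T, C, A)
  "TGC" → prefix "TG" already present; 1 new (C)
  "TGGCT" → prefix "TG" already present; 3 new (G, C, T)
  "AGG" → prefix "AG" already present; 1 new (G)
  "AGCAGTA" → prefix "AGC" already present; 4 new (A, G, T, A)
  "TGAGGAACAC" → prefix "TGA" already present; 7 new (G, G, A, A, C, A, C)
  "AGAAGGC" → prefix "AGAA" already present; 3 new (G, G, C)
  "AGAGACGA" → prefix "AGA" already present; 5 new (G, A, C, G, A)
  "TGTG" → prefix "TGT" already present; 1 new (G)
  "TGAATTATTC" → prefix "TGA" already present; 7 new (A, T, T, A, T, T, C)
  "TGA" → prefix "TGA" already present; 0 new (none)
  "AGGGCT" → prefix "AGG" already present; 3 new (G, C, T)
Total nodes = 7 + 7 + 8 + 6 + 7 + 7 + 1 + 3 + 1 + 4 + 7 + 3 + 5 + 1 + 7 + 0 + 3 = 77

77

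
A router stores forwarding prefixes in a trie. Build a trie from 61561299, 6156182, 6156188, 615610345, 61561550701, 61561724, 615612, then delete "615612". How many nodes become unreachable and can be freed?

0

Walk "615612" from the leaf back toward the root, removing each node that no remaining word uses.
Every node on "615612" is still needed (e.g. by "61561299"), so nothing is freed.
Nodes removed: 0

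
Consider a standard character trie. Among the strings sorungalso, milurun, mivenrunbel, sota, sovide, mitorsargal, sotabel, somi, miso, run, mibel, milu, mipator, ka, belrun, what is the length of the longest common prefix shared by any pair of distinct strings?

4

Equivalently: take the maximum, over all pairs, of their longest common prefix length.
"milu" and "milurun" agree on "milu" (4 characters) before diverging; nothing deeper is shared.
Longest shared-prefix length: 4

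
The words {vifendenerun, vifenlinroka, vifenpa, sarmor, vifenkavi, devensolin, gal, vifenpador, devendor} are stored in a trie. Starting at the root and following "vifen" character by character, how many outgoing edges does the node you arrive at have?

4

Follow the path "vifen" to its node, then look at its outgoing edges.
Distinct next characters after "vifen": d, k, l, p.
That node has 4 child edges.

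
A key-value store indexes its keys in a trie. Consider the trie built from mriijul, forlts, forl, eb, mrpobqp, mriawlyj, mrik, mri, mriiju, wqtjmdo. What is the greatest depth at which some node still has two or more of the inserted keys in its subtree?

6

Look for the deepest trie node that still has at least two words in its subtree.
"mriiju" and "mriijul" agree on "mriiju" (6 characters) before diverging; nothing deeper is shared.
Longest shared-prefix length: 6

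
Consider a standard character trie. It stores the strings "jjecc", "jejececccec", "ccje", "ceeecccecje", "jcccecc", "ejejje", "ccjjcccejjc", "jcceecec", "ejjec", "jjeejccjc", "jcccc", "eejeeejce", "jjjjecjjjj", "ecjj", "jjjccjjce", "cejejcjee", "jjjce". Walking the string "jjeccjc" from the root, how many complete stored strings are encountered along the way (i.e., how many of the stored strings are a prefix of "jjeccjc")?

1

Traverse "jjeccjc" character by character; count nodes along the way that are marked as word ends.
Prefixes of the query that are stored words: "jjecc"
Count: 1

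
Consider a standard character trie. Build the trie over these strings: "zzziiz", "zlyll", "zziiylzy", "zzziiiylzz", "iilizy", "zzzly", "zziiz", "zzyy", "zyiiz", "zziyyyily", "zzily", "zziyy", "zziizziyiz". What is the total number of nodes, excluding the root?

Trace insertions, counting only characters that open a new branch:
  "zzziiz" → 6 new (z, z, z, i, i, z)
  "zlyll" → prefix "z" already present; 4 new (l, y, l, l)
  "zziiylzy" → prefix "zz" already present; 6 new (i, i, y, l, z, y)
  "zzziiiylzz" → prefix "zzzii" already present; 5 new (i, y, l, z, z)
  "iilizy" → 6 new (i, i, l, i, z, y)
  "zzzly" → prefix "zzz" already present; 2 new (l, y)
  "zziiz" → prefix "zzii" already present; 1 new (z)
  "zzyy" → prefix "zz" already present; 2 new (y, y)
  "zyiiz" → prefix "z" already present; 4 new (y, i, i, z)
  "zziyyyily" → prefix "zzi" already present; 6 new (y, y, y, i, l, y)
  "zzily" → prefix "zzi" already present; 2 new (l, y)
  "zziyy" → prefix "zziyy" already present; 0 new (none)
  "zziizziyiz" → prefix "zziiz" already present; 5 new (z, i, y, i, z)
Total nodes = 6 + 4 + 6 + 5 + 6 + 2 + 1 + 2 + 4 + 6 + 2 + 0 + 5 = 49

49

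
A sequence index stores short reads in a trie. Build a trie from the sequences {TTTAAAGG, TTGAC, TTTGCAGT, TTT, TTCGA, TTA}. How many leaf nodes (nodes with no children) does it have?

A leaf is a node with no children — equivalently, the end of a word that is not a proper prefix of any other stored word.
Those words: "TTA", "TTCGA", "TTGAC", "TTTAAAGG", "TTTGCAGT"
Leaf count: 5

5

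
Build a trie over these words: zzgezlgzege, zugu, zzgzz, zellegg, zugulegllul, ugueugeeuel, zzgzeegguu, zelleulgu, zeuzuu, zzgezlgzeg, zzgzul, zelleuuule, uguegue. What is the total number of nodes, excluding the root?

63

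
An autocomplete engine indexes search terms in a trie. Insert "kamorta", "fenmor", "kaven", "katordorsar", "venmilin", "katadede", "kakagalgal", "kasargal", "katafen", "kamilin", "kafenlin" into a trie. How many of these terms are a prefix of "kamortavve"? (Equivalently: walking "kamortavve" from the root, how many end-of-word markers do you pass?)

Traverse "kamortavve" character by character; count nodes along the way that are marked as word ends.
Prefixes of the query that are stored words: "kamorta"
Count: 1

1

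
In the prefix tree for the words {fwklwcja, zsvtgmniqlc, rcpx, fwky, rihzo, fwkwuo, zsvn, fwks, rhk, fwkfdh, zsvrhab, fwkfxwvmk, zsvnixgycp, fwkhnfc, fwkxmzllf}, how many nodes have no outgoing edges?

14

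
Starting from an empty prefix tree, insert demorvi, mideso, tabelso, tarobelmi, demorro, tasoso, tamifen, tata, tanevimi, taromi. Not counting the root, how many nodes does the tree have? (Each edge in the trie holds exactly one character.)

Insert word by word; a character creates a node only if that edge doesn't already exist:
  "demorvi" → 7 new (d, e, m, o, r, v, i)
  "mideso" → 6 new (m, i, d, e, s, o)
  "tabelso" → 7 new (t, a, b, e, l, s, o)
  "tarobelmi" → prefix "ta" already present; 7 new (r, o, b, e, l, m, i)
  "demorro" → prefix "demor" already present; 2 new (r, o)
  "tasoso" → prefix "ta" already present; 4 new (s, o, s, o)
  "tamifen" → prefix "ta" already present; 5 new (m, i, f, e, n)
  "tata" → prefix "ta" already present; 2 new (t, a)
  "tanevimi" → prefix "ta" already present; 6 new (n, e, v, i, m, i)
  "taromi" → prefix "taro" already present; 2 new (m, i)
Total nodes = 7 + 6 + 7 + 7 + 2 + 4 + 5 + 2 + 6 + 2 = 48

48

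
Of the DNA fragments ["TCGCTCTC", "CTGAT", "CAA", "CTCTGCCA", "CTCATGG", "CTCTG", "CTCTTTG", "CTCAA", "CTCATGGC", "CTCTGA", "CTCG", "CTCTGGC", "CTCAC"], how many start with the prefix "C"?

12

Traverse to the node for "C", then collect every word in that subtree.
Words under "C": CAA, CTCAA, CTCAC, CTCATGG, CTCATGGC, CTCG, CTCTG, CTCTGA, CTCTGCCA, CTCTGGC, CTCTTTG, CTGAT
Count: 12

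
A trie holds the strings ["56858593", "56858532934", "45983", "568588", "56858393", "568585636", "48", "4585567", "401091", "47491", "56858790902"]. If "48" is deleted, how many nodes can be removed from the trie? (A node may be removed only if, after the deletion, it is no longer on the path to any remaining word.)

A node on "48"'s path can go only if nothing else ends at it or branches off below it.
The suffix "8" (1 node) is used only by "48"; the node for "4" still has the child "5", so pruning stops there.
Nodes removed: 1

1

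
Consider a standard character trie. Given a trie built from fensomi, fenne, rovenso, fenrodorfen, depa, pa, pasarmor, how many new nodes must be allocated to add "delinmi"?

5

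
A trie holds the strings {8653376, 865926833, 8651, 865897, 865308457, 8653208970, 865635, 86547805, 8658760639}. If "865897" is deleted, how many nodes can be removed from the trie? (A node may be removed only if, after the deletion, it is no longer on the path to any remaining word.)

2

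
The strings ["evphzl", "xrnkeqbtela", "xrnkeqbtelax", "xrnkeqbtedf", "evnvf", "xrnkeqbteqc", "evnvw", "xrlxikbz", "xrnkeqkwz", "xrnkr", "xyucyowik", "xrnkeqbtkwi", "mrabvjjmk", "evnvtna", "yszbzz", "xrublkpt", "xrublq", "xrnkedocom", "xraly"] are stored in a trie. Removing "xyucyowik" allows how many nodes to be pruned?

After clearing the end-marker at "xyucyowik", prune upward until reaching a node still needed by another word.
The suffix "yucyowik" (8 nodes) is used only by "xyucyowik"; the node for "x" still has the child "r", so pruning stops there.
Nodes removed: 8

8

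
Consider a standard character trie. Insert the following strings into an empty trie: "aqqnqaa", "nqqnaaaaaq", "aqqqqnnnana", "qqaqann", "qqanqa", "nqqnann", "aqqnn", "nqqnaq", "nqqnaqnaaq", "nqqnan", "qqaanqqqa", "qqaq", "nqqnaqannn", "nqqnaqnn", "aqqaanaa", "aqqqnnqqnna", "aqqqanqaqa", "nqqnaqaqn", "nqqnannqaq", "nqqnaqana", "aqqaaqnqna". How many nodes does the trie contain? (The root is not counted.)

83

Count nodes per top-level branch (shared prefixes stored once):
  'a'-branch (aqqaanaa, aqqaaqnqna, aqqnn, aqqnqaa, aqqqanqaqa, aqqqnnqqnna, aqqqqnnnana): 39 nodes
  'n'-branch (nqqnaaaaaq, nqqnan, nqqnann, nqqnannqaq, nqqnaq, nqqnaqana, nqqnaqannn, nqqnaqaqn, nqqnaqnaaq, nqqnaqnn): 28 nodes
  'q'-branch (qqaanqqqa, qqanqa, qqaq, qqaqann): 16 nodes
Sum: 83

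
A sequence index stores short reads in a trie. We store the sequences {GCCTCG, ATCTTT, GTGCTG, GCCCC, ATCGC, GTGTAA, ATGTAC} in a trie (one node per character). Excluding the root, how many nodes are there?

Count nodes per top-level branch (shared prefixes stored once):
  'A'-branch (ATCGC, ATCTTT, ATGTAC): 12 nodes
  'G'-branch (GCCCC, GCCTCG, GTGCTG, GTGTAA): 16 nodes
Sum: 28

28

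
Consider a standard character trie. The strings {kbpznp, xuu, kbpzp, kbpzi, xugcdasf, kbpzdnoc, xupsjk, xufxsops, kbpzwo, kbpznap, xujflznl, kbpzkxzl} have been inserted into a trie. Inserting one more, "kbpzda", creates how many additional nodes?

1

"kbpzd" is already a path in the trie; the remaining "a" must be added.
Each of the 1 remaining characters creates one node.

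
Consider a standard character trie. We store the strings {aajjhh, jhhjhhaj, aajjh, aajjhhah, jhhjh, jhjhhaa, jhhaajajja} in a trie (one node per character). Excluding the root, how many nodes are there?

Trace insertions, counting only characters that open a new branch:
  "aajjhh" → 6 new (a, a, j, j, h, h)
  "jhhjhhaj" → 8 new (j, h, h, j, h, h, a, j)
  "aajjh" → prefix "aajjh" already present; 0 new (none)
  "aajjhhah" → prefix "aajjhh" already present; 2 new (a, h)
  "jhhjh" → prefix "jhhjh" already present; 0 new (none)
  "jhjhhaa" → prefix "jh" already present; 5 new (j, h, h, a, a)
  "jhhaajajja" → prefix "jhh" already present; 7 new (a, a, j, a, j, j, a)
Total nodes = 6 + 8 + 0 + 2 + 0 + 5 + 7 = 28

28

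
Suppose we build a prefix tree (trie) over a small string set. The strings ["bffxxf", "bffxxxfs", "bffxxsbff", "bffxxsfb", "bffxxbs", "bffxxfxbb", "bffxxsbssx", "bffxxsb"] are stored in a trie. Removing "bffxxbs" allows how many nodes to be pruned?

Walk "bffxxbs" from the leaf back toward the root, removing each node that no remaining word uses.
The suffix "bs" (2 nodes) is used only by "bffxxbs"; the node for "bffxx" still has the child "f", so pruning stops there.
Nodes removed: 2

2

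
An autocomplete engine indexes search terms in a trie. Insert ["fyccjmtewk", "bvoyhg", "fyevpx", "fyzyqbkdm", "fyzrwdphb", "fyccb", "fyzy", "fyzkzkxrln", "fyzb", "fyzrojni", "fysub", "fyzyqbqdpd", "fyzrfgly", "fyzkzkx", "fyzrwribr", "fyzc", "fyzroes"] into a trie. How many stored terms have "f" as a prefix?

16

Traverse to the node for "f", then collect every word in that subtree.
Matches: "fyccb", "fyccjmtewk", "fyevpx", "fysub", "fyzb", "fyzc", "fyzkzkx", "fyzkzkxrln", "fyzrfgly", "fyzroes", "fyzrojni", "fyzrwdphb", "fyzrwribr", "fyzy", "fyzyqbkdm", "fyzyqbqdpd"
Count: 16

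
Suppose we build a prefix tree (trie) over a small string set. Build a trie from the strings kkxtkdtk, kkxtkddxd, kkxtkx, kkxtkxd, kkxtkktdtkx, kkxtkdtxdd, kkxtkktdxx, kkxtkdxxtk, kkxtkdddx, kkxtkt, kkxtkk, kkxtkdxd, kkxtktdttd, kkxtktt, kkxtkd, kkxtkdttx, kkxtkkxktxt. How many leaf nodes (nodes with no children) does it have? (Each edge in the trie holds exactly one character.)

13

A leaf is a node with no children — equivalently, the end of a word that is not a proper prefix of any other stored word.
Those words: "kkxtkdddx", "kkxtkddxd", "kkxtkdtk", "kkxtkdttx", "kkxtkdtxdd", "kkxtkdxd", "kkxtkdxxtk", "kkxtkktdtkx", "kkxtkktdxx", "kkxtkkxktxt", "kkxtktdttd", "kkxtktt", "kkxtkxd"
Leaf count: 13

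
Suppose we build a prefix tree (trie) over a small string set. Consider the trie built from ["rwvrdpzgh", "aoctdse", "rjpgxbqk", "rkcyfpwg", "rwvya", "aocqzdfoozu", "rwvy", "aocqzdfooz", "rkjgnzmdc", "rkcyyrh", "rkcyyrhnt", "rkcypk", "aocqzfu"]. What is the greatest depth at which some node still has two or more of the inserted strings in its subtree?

10

Equivalently: take the maximum, over all pairs, of their longest common prefix length.
"aocqzdfooz" and "aocqzdfoozu" agree on "aocqzdfooz" (10 characters) before diverging; nothing deeper is shared.
Longest shared-prefix length: 10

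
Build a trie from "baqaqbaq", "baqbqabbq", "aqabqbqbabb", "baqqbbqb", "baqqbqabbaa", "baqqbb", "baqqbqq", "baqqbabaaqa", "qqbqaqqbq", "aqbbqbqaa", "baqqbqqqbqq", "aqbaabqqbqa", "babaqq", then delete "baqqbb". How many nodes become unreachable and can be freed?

After clearing the end-marker at "baqqbb", prune upward until reaching a node still needed by another word.
Every node on "baqqbb" is still needed (e.g. by "baqqbbqb"), so nothing is freed.
Nodes removed: 0

0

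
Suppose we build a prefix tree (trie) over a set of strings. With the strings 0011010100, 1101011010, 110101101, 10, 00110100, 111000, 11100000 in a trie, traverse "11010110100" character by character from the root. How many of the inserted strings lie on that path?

Traverse "11010110100" character by character; count nodes along the way that are marked as word ends.
Prefixes of the query that are stored words: "110101101", "1101011010"
Count: 2

2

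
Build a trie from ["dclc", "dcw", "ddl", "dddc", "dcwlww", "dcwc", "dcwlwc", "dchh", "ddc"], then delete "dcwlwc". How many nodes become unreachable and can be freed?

1

After clearing the end-marker at "dcwlwc", prune upward until reaching a node still needed by another word.
The suffix "c" (1 node) is used only by "dcwlwc"; the node for "dcwlw" still has the child "w", so pruning stops there.
Nodes removed: 1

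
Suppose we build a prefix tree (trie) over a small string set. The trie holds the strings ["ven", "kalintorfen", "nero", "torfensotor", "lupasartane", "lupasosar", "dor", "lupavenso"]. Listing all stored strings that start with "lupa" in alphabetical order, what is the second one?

Words with prefix "lupa", in lexicographic order: "lupasartane", "lupasosar", "lupavenso"
Position 2: lupasosar

lupasosar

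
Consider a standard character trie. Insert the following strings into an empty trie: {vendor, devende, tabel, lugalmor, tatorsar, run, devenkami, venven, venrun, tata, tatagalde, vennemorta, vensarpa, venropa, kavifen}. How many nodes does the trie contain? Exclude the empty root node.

Trace insertions, counting only characters that open a new branch:
  "vendor" → 6 new (v, e, n, d, o, r)
  "devende" → 7 new (d, e, v, e, n, d, e)
  "tabel" → 5 new (t, a, b, e, l)
  "lugalmor" → 8 new (l, u, g, a, l, m, o, r)
  "tatorsar" → prefix "ta" already present; 6 new (t, o, r, s, a, r)
  "run" → 3 new (r, u, n)
  "devenkami" → prefix "deven" already present; 4 new (k, a, m, i)
  "venven" → prefix "ven" already present; 3 new (v, e, n)
  "venrun" → prefix "ven" already present; 3 new (r, u, n)
  "tata" → prefix "tat" already present; 1 new (a)
  "tatagalde" → prefix "tata" already present; 5 new (g, a, l, d, e)
  "vennemorta" → prefix "ven" already present; 7 new (n, e, m, o, r, t, a)
  "vensarpa" → prefix "ven" already present; 5 new (s, a, r, p, a)
  "venropa" → prefix "venr" already present; 3 new (o, p, a)
  "kavifen" → 7 new (k, a, v, i, f, e, n)
Total nodes = 6 + 7 + 5 + 8 + 6 + 3 + 4 + 3 + 3 + 1 + 5 + 7 + 5 + 3 + 7 = 73

73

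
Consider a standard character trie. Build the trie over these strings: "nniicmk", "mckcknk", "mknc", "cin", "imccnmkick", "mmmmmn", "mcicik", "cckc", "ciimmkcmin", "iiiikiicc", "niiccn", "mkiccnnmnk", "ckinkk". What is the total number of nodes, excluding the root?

76

Insert word by word; a character creates a node only if that edge doesn't already exist:
  "nniicmk" → 7 new (n, n, i, i, c, m, k)
  "mckcknk" → 7 new (m, c, k, c, k, n, k)
  "mknc" → prefix "m" already present; 3 new (k, n, c)
  "cin" → 3 new (c, i, n)
  "imccnmkick" → 10 new (i, m, c, c, n, m, k, i, c, k)
  "mmmmmn" → prefix "m" already present; 5 new (m, m, m, m, n)
  "mcicik" → prefix "mc" already present; 4 new (i, c, i, k)
  "cckc" → prefix "c" already present; 3 new (c, k, c)
  "ciimmkcmin" → prefix "ci" already present; 8 new (i, m, m, k, c, m, i, n)
  "iiiikiicc" → prefix "i" already present; 8 new (i, i, i, k, i, i, c, c)
  "niiccn" → prefix "n" already present; 5 new (i, i, c, c, n)
  "mkiccnnmnk" → prefix "mk" already present; 8 new (i, c, c, n, n, m, n, k)
  "ckinkk" → prefix "c" already present; 5 new (k, i, n, k, k)
Total nodes = 7 + 7 + 3 + 3 + 10 + 5 + 4 + 3 + 8 + 8 + 5 + 8 + 5 = 76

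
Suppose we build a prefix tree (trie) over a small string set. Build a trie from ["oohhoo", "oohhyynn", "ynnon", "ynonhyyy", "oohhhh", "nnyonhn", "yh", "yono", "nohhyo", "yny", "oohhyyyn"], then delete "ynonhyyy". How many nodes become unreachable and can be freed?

6

After clearing the end-marker at "ynonhyyy", prune upward until reaching a node still needed by another word.
The suffix "onhyyy" (6 nodes) is used only by "ynonhyyy"; the node for "yn" still has the child "n", so pruning stops there.
Nodes removed: 6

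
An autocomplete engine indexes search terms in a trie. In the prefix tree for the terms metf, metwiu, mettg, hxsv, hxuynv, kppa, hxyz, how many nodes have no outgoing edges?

A leaf is a node with no children — equivalently, the end of a word that is not a proper prefix of any other stored word.
Those words: "hxsv", "hxuynv", "hxyz", "kppa", "metf", "mettg", "metwiu"
Leaf count: 7

7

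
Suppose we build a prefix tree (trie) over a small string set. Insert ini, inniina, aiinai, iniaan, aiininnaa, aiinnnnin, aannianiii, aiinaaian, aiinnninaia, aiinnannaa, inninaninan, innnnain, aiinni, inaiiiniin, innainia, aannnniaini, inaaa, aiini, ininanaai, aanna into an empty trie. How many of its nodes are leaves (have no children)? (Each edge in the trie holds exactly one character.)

18

Leaves are exactly the stored words that no other stored word extends.
Those words: "aanna", "aannianiii", "aannnniaini", "aiinaaian", "aiinai", "aiininnaa", "aiinnannaa", "aiinni", "aiinnninaia", "aiinnnnin", "inaaa", "inaiiiniin", "iniaan", "ininanaai", "innainia", "inniina", "inninaninan", "innnnain"
Leaf count: 18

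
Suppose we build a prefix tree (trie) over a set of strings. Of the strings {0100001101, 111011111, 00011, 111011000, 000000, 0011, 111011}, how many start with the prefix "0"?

4

Walk to "0"; the words in its subtree are exactly those with that prefix.
Matches: "000000", "00011", "0011", "0100001101"
Count: 4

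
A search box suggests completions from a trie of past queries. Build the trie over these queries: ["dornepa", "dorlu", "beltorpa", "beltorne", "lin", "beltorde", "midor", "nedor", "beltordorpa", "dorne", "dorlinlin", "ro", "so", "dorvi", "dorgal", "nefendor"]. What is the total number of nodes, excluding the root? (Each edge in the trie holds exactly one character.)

Count nodes per top-level branch (shared prefixes stored once):
  'b'-branch (beltorde, beltordorpa, beltorne, beltorpa): 16 nodes
  'd'-branch (dorgal, dorlinlin, dorlu, dorne, dornepa, dorvi): 19 nodes
  'l'-branch (lin): 3 nodes
  'm'-branch (midor): 5 nodes
  'n'-branch (nedor, nefendor): 11 nodes
  'r'-branch (ro): 2 nodes
  's'-branch (so): 2 nodes
Sum: 58

58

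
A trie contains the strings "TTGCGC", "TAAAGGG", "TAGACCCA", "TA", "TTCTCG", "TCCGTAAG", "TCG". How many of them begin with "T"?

Walk to "T"; the words in its subtree are exactly those with that prefix.
Matches: "TA", "TAAAGGG", "TAGACCCA", "TCCGTAAG", "TCG", "TTCTCG", "TTGCGC"
Count: 7

7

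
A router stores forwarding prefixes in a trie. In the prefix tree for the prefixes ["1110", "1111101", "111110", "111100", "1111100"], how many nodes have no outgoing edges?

4

Leaves are exactly the stored words that no other stored word extends.
Those words: "1110", "111100", "1111100", "1111101"
Leaf count: 4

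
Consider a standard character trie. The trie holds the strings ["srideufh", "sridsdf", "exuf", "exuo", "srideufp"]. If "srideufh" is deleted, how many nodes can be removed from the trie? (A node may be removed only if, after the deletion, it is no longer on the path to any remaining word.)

After clearing the end-marker at "srideufh", prune upward until reaching a node still needed by another word.
The suffix "h" (1 node) is used only by "srideufh"; the node for "srideuf" still has the child "p", so pruning stops there.
Nodes removed: 1

1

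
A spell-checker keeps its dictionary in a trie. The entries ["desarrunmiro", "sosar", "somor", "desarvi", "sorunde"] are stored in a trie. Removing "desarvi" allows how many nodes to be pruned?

After clearing the end-marker at "desarvi", prune upward until reaching a node still needed by another word.
The suffix "vi" (2 nodes) is used only by "desarvi"; the node for "desar" still has the child "r", so pruning stops there.
Nodes removed: 2

2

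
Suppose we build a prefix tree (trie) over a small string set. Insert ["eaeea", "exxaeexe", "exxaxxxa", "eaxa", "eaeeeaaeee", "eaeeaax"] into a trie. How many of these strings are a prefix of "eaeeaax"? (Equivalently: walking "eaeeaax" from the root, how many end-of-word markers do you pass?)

2

Traverse "eaeeaax" character by character; count nodes along the way that are marked as word ends.
Prefixes of the query that are stored words: "eaeea", "eaeeaax"
Count: 2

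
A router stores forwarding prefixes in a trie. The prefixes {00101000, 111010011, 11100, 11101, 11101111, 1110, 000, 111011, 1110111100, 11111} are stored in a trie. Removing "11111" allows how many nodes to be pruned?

Walk "11111" from the leaf back toward the root, removing each node that no remaining word uses.
The suffix "11" (2 nodes) is used only by "11111"; the node for "111" still has the child "0", so pruning stops there.
Nodes removed: 2

2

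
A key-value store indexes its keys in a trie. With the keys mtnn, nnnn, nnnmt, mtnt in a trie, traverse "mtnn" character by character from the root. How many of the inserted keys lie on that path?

1

Walk "mtnn" from the root; an end-of-word marker is hit whenever a stored word is a prefix of "mtnn".
Prefixes of the query that are stored words: "mtnn"
Count: 1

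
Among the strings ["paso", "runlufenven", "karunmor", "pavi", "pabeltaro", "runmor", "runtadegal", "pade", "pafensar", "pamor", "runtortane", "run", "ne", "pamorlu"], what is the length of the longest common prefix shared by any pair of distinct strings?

The deepest shared node is where two words last agree before diverging.
"pamor" and "pamorlu" agree on "pamor" (5 characters) before diverging; nothing deeper is shared.
Longest shared-prefix length: 5

5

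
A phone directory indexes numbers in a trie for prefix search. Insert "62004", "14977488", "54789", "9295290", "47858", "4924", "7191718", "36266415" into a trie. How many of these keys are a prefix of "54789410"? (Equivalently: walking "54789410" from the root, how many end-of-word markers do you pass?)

Walk "54789410" from the root; an end-of-word marker is hit whenever a stored word is a prefix of "54789410".
Prefixes of the query that are stored words: "54789"
Count: 1

1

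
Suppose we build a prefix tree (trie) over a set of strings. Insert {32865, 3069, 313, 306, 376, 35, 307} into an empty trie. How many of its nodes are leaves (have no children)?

Leaves are exactly the stored words that no other stored word extends.
Those words: "3069", "307", "313", "32865", "35", "376"
Leaf count: 6

6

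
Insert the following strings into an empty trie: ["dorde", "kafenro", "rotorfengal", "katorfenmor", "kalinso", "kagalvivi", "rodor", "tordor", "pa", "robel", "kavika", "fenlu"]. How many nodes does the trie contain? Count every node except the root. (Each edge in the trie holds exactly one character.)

Count nodes per top-level branch (shared prefixes stored once):
  'd'-branch (dorde): 5 nodes
  'f'-branch (fenlu): 5 nodes
  'k'-branch (kafenro, kagalvivi, kalinso, katorfenmor, kavika): 32 nodes
  'p'-branch (pa): 2 nodes
  'r'-branch (robel, rodor, rotorfengal): 17 nodes
  't'-branch (tordor): 6 nodes
Sum: 67

67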